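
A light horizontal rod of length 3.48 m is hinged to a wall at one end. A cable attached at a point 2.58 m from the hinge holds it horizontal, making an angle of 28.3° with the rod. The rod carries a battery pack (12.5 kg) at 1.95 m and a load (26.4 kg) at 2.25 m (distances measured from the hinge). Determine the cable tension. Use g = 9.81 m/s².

T ≈ 672 N

Sum moments about the hinge (the unknown hinge reaction has zero arm there).
Battery pack: 12.5 × 9.81 = 122.6 N down at 1.95 m → arm 1.95 m, τ = 122.6 × 1.95 = 239.1 N·m clockwise.
Load: 26.4 × 9.81 = 259 N down at 2.25 m → arm 2.25 m, τ = 259 × 2.25 = 582.8 N·m clockwise.
Total clockwise load moment = 821.9 N·m.
The cable tension T acts at 2.58 m; only its component perpendicular to the rod, T sinθ, produces torque. sin 28.3° = 0.4741.
For rotational equilibrium, T × 2.58 × 0.4741 = 821.9, so T = 821.9 / 1.223 = 672 N.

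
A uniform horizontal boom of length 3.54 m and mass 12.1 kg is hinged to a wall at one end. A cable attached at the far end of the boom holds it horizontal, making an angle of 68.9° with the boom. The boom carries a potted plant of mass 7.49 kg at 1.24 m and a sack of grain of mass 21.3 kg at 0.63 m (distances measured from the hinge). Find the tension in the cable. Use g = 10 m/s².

Sum moments about the hinge (the unknown hinge reaction has zero arm there).
Beam weight: 12.1 × 10 = 121 N down at 1.77 m → arm 1.77 m, τ = 121 × 1.77 = 214.2 N·m clockwise.
Potted plant: 7.49 × 10 = 74.9 N down at 1.24 m → arm 1.24 m, τ = 74.9 × 1.24 = 92.88 N·m clockwise.
Sack of grain: 21.3 × 10 = 213 N down at 0.63 m → arm 0.63 m, τ = 213 × 0.63 = 134.2 N·m clockwise.
Total clockwise load moment = 441.3 N·m.
The cable tension T acts at 3.54 m; only its component perpendicular to the boom, T sinθ, produces torque. sin 68.9° = 0.933.
For rotational equilibrium, T × 3.54 × 0.933 = 441.3, so T = 441.3 / 3.303 = 134 N.

T ≈ 134 N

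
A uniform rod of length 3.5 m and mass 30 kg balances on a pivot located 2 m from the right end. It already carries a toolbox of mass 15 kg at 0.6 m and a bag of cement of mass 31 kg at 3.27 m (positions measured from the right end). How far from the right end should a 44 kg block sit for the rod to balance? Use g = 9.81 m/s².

About the pivot (at 2 m from the right end):
Beam weight: 30 × 9.81 = 294.3 N down at 1.75 m → arm 0.25 m, τ = 294.3 × 0.25 = 73.58 N·m clockwise.
Toolbox: 15 × 9.81 = 147.2 N down at 0.6 m → arm 1.4 m, τ = 147.2 × 1.4 = 206.1 N·m clockwise.
Bag of cement: 31 × 9.81 = 304.1 N down at 3.27 m → arm 1.27 m, τ = 304.1 × 1.27 = 386.2 N·m counterclockwise.
Net moment of existing loads = 106.5 N·m counterclockwise.
The block weighs 44 × 9.81 = 431.6 N and must supply an equal clockwise moment, so its lever arm about the pivot is 106.5 / 431.6 = 0.247 m.
That puts it at 2 − 0.247 = 1.75 m from the right end.

x ≈ 1.75 m from the right end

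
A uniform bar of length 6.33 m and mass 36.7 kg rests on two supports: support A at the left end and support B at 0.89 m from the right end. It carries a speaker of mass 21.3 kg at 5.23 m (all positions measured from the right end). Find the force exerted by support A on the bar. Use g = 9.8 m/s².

Sum moments about support B (its reaction then has zero moment arm).
Beam weight: 36.7 × 9.8 = 359.7 N down at 3.165 m → arm 2.275 m, τ = 359.7 × 2.275 = 818.3 N·m counterclockwise.
Speaker: 21.3 × 9.8 = 208.7 N down at 5.23 m → arm 4.34 m, τ = 208.7 × 4.34 = 905.8 N·m counterclockwise.
Net load moment about support B = 1724 N·m counterclockwise.
Reaction R at support A is upward at 6.33 m, arm 5.44 m → moment R × 5.44 clockwise.
Balancing moments: R × 5.44 = 1724, giving R = 317 N.

R_A ≈ 317 N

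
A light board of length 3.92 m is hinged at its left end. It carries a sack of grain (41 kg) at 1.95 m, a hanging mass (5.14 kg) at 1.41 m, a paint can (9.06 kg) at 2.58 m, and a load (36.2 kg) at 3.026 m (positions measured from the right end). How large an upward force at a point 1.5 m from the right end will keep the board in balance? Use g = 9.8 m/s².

F ≈ 560 N

Choose the left end as the axis so the unknown pivot reaction has zero arm there.
Sack of grain: 41 × 9.8 = 401.8 N down at 1.95 m → arm 1.97 m, τ = 401.8 × 1.97 = 791.5 N·m clockwise.
Hanging mass: 5.14 × 9.8 = 50.37 N down at 1.41 m → arm 2.51 m, τ = 50.37 × 2.51 = 126.4 N·m clockwise.
Paint can: 9.06 × 9.8 = 88.79 N down at 2.58 m → arm 1.34 m, τ = 88.79 × 1.34 = 119 N·m clockwise.
Load: 36.2 × 9.8 = 354.8 N down at 3.026 m → arm 0.894 m, τ = 354.8 × 0.894 = 317.2 N·m clockwise.
Net moment of the loads = 1354 N·m clockwise.
The upward force F acts at a point 1.5 m from the right end, arm 2.42 m, giving F × 2.42 counterclockwise.
For rotational equilibrium, F × 2.42 = 1354, so F = 1354 / 2.42 = 560 N.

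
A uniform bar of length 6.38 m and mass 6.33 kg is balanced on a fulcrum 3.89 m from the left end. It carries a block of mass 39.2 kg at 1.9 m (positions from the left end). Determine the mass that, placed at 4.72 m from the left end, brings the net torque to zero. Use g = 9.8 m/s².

Choose the fulcrum (at 3.89 m from the left end) as the axis so the support reaction has zero arm there.
Beam weight: 6.33 × 9.8 = 62.03 N down at 3.19 m → arm 0.7 m, τ = 62.03 × 0.7 = 43.42 N·m counterclockwise.
Block: 39.2 × 9.8 = 384.2 N down at 1.9 m → arm 1.99 m, τ = 384.2 × 1.99 = 764.6 N·m counterclockwise.
Net moment of known loads = 808 N·m counterclockwise.
An unknown mass m at 4.72 m has arm 0.83 m; its moment is m·g·0.83 clockwise.
Balancing moments: m × 9.8 × 0.83 = 808, giving m = 808 / (9.8 × 0.83) = 99.3 kg.

m ≈ 99.3 kg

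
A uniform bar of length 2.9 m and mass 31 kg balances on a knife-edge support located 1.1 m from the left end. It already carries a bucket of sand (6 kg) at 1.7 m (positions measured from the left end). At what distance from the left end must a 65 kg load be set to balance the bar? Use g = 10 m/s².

Taking torques about the knife-edge support (at 1.1 m from the left end):
Beam weight: 31 × 10 = 310 N down at 1.45 m → arm 0.35 m, τ = 310 × 0.35 = 108.5 N·m clockwise.
Bucket of sand: 6 × 10 = 60 N down at 1.7 m → arm 0.6 m, τ = 60 × 0.6 = 36 N·m clockwise.
Net moment of existing loads = 144.5 N·m clockwise.
The load weighs 65 × 10 = 650 N and must supply an equal counterclockwise moment, so its lever arm about the knife-edge support is 144.5 / 650 = 0.222 m.
That puts it at 1.1 − 0.222 = 0.878 m from the left end.

x ≈ 0.878 m from the left end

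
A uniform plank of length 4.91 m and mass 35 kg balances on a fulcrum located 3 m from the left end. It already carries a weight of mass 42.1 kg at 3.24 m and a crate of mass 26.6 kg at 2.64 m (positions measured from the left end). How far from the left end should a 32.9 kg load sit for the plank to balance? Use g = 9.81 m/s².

x ≈ 3.56 m from the left end

Taking torques about the fulcrum (at 3 m from the left end):
Beam weight: 35 × 9.81 = 343.4 N down at 2.455 m → arm 0.545 m, τ = 343.4 × 0.545 = 187.2 N·m counterclockwise.
Weight: 42.1 × 9.81 = 413 N down at 3.24 m → arm 0.24 m, τ = 413 × 0.24 = 99.12 N·m clockwise.
Crate: 26.6 × 9.81 = 260.9 N down at 2.64 m → arm 0.36 m, τ = 260.9 × 0.36 = 93.92 N·m counterclockwise.
Net moment of existing loads = 182 N·m counterclockwise.
The load weighs 32.9 × 9.81 = 322.7 N and must supply an equal clockwise moment, so its lever arm about the fulcrum is 182 / 322.7 = 0.564 m.
That puts it at 3 + 0.564 = 3.56 m from the left end.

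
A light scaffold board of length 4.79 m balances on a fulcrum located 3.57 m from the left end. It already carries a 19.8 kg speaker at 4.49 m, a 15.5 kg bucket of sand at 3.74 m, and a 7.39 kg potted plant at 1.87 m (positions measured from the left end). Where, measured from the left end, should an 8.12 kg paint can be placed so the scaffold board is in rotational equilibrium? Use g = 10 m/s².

About the fulcrum (at 3.57 m from the left end):
Speaker: 19.8 × 10 = 198 N down at 4.49 m → arm 0.92 m, τ = 198 × 0.92 = 182.2 N·m clockwise.
Bucket of sand: 15.5 × 10 = 155 N down at 3.74 m → arm 0.17 m, τ = 155 × 0.17 = 26.35 N·m clockwise.
Potted plant: 7.39 × 10 = 73.9 N down at 1.87 m → arm 1.7 m, τ = 73.9 × 1.7 = 125.6 N·m counterclockwise.
Net moment of existing loads = 82.95 N·m clockwise.
The paint can weighs 8.12 × 10 = 81.2 N and must supply an equal counterclockwise moment, so its lever arm about the fulcrum is 82.95 / 81.2 = 1.02 m.
That puts it at 3.57 − 1.02 = 2.55 m from the left end.

x ≈ 2.55 m from the left end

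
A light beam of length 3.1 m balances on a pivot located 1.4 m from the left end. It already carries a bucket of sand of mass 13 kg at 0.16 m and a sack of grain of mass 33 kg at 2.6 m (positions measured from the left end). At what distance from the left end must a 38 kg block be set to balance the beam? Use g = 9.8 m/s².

Sum moments about the pivot (at 1.4 m from the left end) (the support reaction has zero arm there).
Bucket of sand: 13 × 9.8 = 127.4 N down at 0.16 m → arm 1.24 m, τ = 127.4 × 1.24 = 158 N·m counterclockwise.
Sack of grain: 33 × 9.8 = 323.4 N down at 2.6 m → arm 1.2 m, τ = 323.4 × 1.2 = 388.1 N·m clockwise.
Net moment of existing loads = 230.1 N·m clockwise.
The block weighs 38 × 9.8 = 372.4 N and must supply an equal counterclockwise moment, so its lever arm about the pivot is 230.1 / 372.4 = 0.618 m.
That puts it at 1.4 − 0.618 = 0.782 m from the left end.

x ≈ 0.782 m from the left end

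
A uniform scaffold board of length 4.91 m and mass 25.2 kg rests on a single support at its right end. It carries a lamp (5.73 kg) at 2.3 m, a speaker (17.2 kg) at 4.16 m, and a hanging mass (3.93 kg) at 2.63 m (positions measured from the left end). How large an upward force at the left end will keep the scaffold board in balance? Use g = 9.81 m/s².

F ≈ 197 N

About the right end:
Beam weight: 25.2 × 9.81 = 247.2 N down at 2.455 m → arm 2.455 m, τ = 247.2 × 2.455 = 606.9 N·m counterclockwise.
Lamp: 5.73 × 9.81 = 56.21 N down at 2.3 m → arm 2.61 m, τ = 56.21 × 2.61 = 146.7 N·m counterclockwise.
Speaker: 17.2 × 9.81 = 168.7 N down at 4.16 m → arm 0.75 m, τ = 168.7 × 0.75 = 126.5 N·m counterclockwise.
Hanging mass: 3.93 × 9.81 = 38.55 N down at 2.63 m → arm 2.28 m, τ = 38.55 × 2.28 = 87.89 N·m counterclockwise.
Net moment of the loads = 968 N·m counterclockwise.
The upward force F acts at the left end, arm 4.91 m, giving F × 4.91 clockwise.
For rotational equilibrium, F × 4.91 = 968, so F = 968 / 4.91 = 197 N.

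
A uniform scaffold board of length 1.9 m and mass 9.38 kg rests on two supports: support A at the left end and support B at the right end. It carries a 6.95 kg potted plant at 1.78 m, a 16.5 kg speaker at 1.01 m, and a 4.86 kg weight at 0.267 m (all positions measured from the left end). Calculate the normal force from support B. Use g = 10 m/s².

R_B ≈ 207 N

Choose support A as the axis so its reaction then has zero moment arm.
Beam weight: 9.38 × 10 = 93.8 N down at 0.95 m → arm 0.95 m, τ = 93.8 × 0.95 = 89.11 N·m clockwise.
Potted plant: 6.95 × 10 = 69.5 N down at 1.78 m → arm 1.78 m, τ = 69.5 × 1.78 = 123.7 N·m clockwise.
Speaker: 16.5 × 10 = 165 N down at 1.01 m → arm 1.01 m, τ = 165 × 1.01 = 166.7 N·m clockwise.
Weight: 4.86 × 10 = 48.6 N down at 0.267 m → arm 0.267 m, τ = 48.6 × 0.267 = 12.98 N·m clockwise.
Net load moment about support A = 392.5 N·m clockwise.
Reaction R at support B is upward at 1.9 m, arm 1.9 m → moment R × 1.9 counterclockwise.
Setting net torque to zero: R × 1.9 = 392.5 → R = 207 N.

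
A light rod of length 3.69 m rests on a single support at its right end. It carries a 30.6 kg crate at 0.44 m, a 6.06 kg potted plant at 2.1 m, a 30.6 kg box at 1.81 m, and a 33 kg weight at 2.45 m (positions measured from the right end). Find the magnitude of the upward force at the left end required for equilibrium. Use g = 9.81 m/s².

F ≈ 432 N

Sum moments about the right end (the unknown pivot reaction has zero arm there).
Crate: 30.6 × 9.81 = 300.2 N down at 0.44 m → arm 0.44 m, τ = 300.2 × 0.44 = 132.1 N·m counterclockwise.
Potted plant: 6.06 × 9.81 = 59.45 N down at 2.1 m → arm 2.1 m, τ = 59.45 × 2.1 = 124.8 N·m counterclockwise.
Box: 30.6 × 9.81 = 300.2 N down at 1.81 m → arm 1.81 m, τ = 300.2 × 1.81 = 543.4 N·m counterclockwise.
Weight: 33 × 9.81 = 323.7 N down at 2.45 m → arm 2.45 m, τ = 323.7 × 2.45 = 793.1 N·m counterclockwise.
Net moment of the loads = 1593 N·m counterclockwise.
The upward force F acts at the left end, arm 3.69 m, giving F × 3.69 clockwise.
For rotational equilibrium, F × 3.69 = 1593, so F = 1593 / 3.69 = 432 N.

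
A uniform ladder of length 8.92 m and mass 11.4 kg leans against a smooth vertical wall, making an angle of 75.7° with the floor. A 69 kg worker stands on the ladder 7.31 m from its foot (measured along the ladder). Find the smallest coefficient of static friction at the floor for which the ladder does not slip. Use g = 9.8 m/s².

μ_min ≈ 0.197

Taking torques about the foot of the ladder:
Ladder weight 11.4×9.8 = 111.7 N acts at 4.46 m along the ladder; its horizontal arm is 4.46·cos75.7° = 1.102 m → τ = 123.1 N·m clockwise.
Worker: 69×9.8 = 676.2 N at 7.31 m → arm 1.806 m → τ = 1221 N·m clockwise.
Wall normal N acts horizontally at the top; its moment arm is the height L sinθ = 8.92·sin75.7° = 8.644 m, counterclockwise.
Στ = 0 ⇒ N × 8.644 = 1344 ⇒ N = 155.5 N.
ΣFx = 0 ⇒ f = N_wall = 155.5 N. ΣFy = 0 ⇒ N_floor = 787.9 N.
μ_min = f / N_floor = 155.5 / 787.9 = 0.197.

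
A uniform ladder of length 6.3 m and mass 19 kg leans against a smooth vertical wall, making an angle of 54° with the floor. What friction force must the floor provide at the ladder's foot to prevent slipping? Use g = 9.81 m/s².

f ≈ 67.7 N

Take moments about the foot of the ladder.
Ladder weight 19×9.81 = 186.4 N acts at 3.15 m along the ladder; its horizontal arm is 3.15·cos54° = 1.852 m → τ = 345.2 N·m clockwise.
Wall normal N acts horizontally at the top; its moment arm is the height L sinθ = 6.3·sin54° = 5.097 m, counterclockwise.
Setting net torque to zero: N × 5.097 = 345.2 → N = 67.7 N.
ΣFx = 0: friction at the foot balances the wall's push, so f = N_wall = 67.7 N.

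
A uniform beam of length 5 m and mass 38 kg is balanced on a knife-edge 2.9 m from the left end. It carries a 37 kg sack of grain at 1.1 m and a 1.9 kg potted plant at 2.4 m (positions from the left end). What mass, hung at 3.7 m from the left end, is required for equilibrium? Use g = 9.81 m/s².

m ≈ 103 kg

Taking torques about the knife-edge (at 2.9 m from the left end):
Beam weight: 38 × 9.81 = 372.8 N down at 2.5 m → arm 0.4 m, τ = 372.8 × 0.4 = 149.1 N·m counterclockwise.
Sack of grain: 37 × 9.81 = 363 N down at 1.1 m → arm 1.8 m, τ = 363 × 1.8 = 653.4 N·m counterclockwise.
Potted plant: 1.9 × 9.81 = 18.64 N down at 2.4 m → arm 0.5 m, τ = 18.64 × 0.5 = 9.32 N·m counterclockwise.
Net moment of known loads = 811.8 N·m counterclockwise.
An unknown mass m at 3.7 m has arm 0.8 m; its moment is m·g·0.8 clockwise.
Setting net torque to zero: m × 9.81 × 0.8 = 811.8 → m = 811.8 / (9.81 × 0.8) = 103 kg.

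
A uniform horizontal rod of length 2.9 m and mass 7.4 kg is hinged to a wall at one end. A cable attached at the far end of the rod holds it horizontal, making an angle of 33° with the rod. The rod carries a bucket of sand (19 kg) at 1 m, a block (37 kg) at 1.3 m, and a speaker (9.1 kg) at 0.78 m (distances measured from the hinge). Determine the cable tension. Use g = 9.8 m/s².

Take moments about the hinge.
Beam weight: 7.4 × 9.8 = 72.52 N down at 1.45 m → arm 1.45 m, τ = 72.52 × 1.45 = 105.2 N·m clockwise.
Bucket of sand: 19 × 9.8 = 186.2 N down at 1 m → arm 1 m, τ = 186.2 × 1 = 186.2 N·m clockwise.
Block: 37 × 9.8 = 362.6 N down at 1.3 m → arm 1.3 m, τ = 362.6 × 1.3 = 471.4 N·m clockwise.
Speaker: 9.1 × 9.8 = 89.18 N down at 0.78 m → arm 0.78 m, τ = 89.18 × 0.78 = 69.56 N·m clockwise.
Total clockwise load moment = 832.4 N·m.
The cable tension T acts at 2.9 m; only its component perpendicular to the rod, T sinθ, produces torque. sin 33° = 0.5446.
Στ = 0 ⇒ T × 2.9 × 0.5446 = 832.4 ⇒ T = 832.4 / 1.579 = 527 N.

T ≈ 527 N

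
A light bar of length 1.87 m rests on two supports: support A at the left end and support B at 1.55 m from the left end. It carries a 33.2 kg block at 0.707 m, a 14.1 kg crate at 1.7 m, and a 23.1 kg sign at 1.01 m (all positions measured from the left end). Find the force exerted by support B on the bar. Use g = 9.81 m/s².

Taking torques about support A:
Block: 33.2 × 9.81 = 325.7 N down at 0.707 m → arm 0.707 m, τ = 325.7 × 0.707 = 230.3 N·m clockwise.
Crate: 14.1 × 9.81 = 138.3 N down at 1.7 m → arm 1.7 m, τ = 138.3 × 1.7 = 235.1 N·m clockwise.
Sign: 23.1 × 9.81 = 226.6 N down at 1.01 m → arm 1.01 m, τ = 226.6 × 1.01 = 228.9 N·m clockwise.
Net load moment about support A = 694.3 N·m clockwise.
Reaction R at support B is upward at 1.55 m, arm 1.55 m → moment R × 1.55 counterclockwise.
For rotational equilibrium, R × 1.55 = 694.3, so R = 448 N.

R_B ≈ 448 N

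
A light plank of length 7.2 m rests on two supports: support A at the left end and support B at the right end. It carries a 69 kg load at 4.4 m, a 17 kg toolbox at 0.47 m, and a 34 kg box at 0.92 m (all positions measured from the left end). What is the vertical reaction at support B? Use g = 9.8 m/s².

R_B ≈ 467 N

Choose support A as the axis so its reaction then has zero moment arm.
Load: 69 × 9.8 = 676.2 N down at 4.4 m → arm 4.4 m, τ = 676.2 × 4.4 = 2975 N·m clockwise.
Toolbox: 17 × 9.8 = 166.6 N down at 0.47 m → arm 0.47 m, τ = 166.6 × 0.47 = 78.3 N·m clockwise.
Box: 34 × 9.8 = 333.2 N down at 0.92 m → arm 0.92 m, τ = 333.2 × 0.92 = 306.5 N·m clockwise.
Net load moment about support A = 3360 N·m clockwise.
Reaction R at support B is upward at 7.2 m, arm 7.2 m → moment R × 7.2 counterclockwise.
For rotational equilibrium, R × 7.2 = 3360, so R = 467 N.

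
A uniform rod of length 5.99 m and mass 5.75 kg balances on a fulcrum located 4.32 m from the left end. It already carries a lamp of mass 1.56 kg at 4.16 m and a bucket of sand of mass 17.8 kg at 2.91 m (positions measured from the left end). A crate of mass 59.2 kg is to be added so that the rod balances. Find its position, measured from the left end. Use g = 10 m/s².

Sum moments about the fulcrum (at 4.32 m from the left end) (the support reaction has zero arm there).
Beam weight: 5.75 × 10 = 57.5 N down at 2.995 m → arm 1.325 m, τ = 57.5 × 1.325 = 76.19 N·m counterclockwise.
Lamp: 1.56 × 10 = 15.6 N down at 4.16 m → arm 0.16 m, τ = 15.6 × 0.16 = 2.496 N·m counterclockwise.
Bucket of sand: 17.8 × 10 = 178 N down at 2.91 m → arm 1.41 m, τ = 178 × 1.41 = 251 N·m counterclockwise.
Net moment of existing loads = 329.7 N·m counterclockwise.
The crate weighs 59.2 × 10 = 592 N and must supply an equal clockwise moment, so its lever arm about the fulcrum is 329.7 / 592 = 0.557 m.
That puts it at 4.32 + 0.557 = 4.88 m from the left end.

x ≈ 4.88 m from the left end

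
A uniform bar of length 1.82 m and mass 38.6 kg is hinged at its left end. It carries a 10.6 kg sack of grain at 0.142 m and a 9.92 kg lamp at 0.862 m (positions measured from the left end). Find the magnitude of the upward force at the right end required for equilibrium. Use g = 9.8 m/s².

F ≈ 243 N

Sum moments about the left end (the unknown pivot reaction has zero arm there).
Beam weight: 38.6 × 9.8 = 378.3 N down at 0.91 m → arm 0.91 m, τ = 378.3 × 0.91 = 344.3 N·m clockwise.
Sack of grain: 10.6 × 9.8 = 103.9 N down at 0.142 m → arm 0.142 m, τ = 103.9 × 0.142 = 14.75 N·m clockwise.
Lamp: 9.92 × 9.8 = 97.22 N down at 0.862 m → arm 0.862 m, τ = 97.22 × 0.862 = 83.8 N·m clockwise.
Net moment of the loads = 442.9 N·m clockwise.
The upward force F acts at the right end, arm 1.82 m, giving F × 1.82 counterclockwise.
For rotational equilibrium, F × 1.82 = 442.9, so F = 442.9 / 1.82 = 243 N.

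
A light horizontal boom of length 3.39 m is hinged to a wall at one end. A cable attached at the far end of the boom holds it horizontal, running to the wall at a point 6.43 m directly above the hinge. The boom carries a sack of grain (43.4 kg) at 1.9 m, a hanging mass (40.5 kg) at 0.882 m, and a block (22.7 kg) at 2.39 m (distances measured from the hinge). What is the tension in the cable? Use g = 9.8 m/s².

T ≈ 564 N

Taking torques about the hinge:
Sack of grain: 43.4 × 9.8 = 425.3 N down at 1.9 m → arm 1.9 m, τ = 425.3 × 1.9 = 808.1 N·m clockwise.
Hanging mass: 40.5 × 9.8 = 396.9 N down at 0.882 m → arm 0.882 m, τ = 396.9 × 0.882 = 350.1 N·m clockwise.
Block: 22.7 × 9.8 = 222.5 N down at 2.39 m → arm 2.39 m, τ = 222.5 × 2.39 = 531.8 N·m clockwise.
Total clockwise load moment = 1690 N·m.
The cable tension T acts at 3.39 m; only its component perpendicular to the boom, T sinθ, produces torque. sinθ = h/√(h²+d²) = 6.43/√(6.43²+3.39²) = 0.8846.
Balancing moments: T × 3.39 × 0.8846 = 1690, giving T = 1690 / 2.999 = 564 N.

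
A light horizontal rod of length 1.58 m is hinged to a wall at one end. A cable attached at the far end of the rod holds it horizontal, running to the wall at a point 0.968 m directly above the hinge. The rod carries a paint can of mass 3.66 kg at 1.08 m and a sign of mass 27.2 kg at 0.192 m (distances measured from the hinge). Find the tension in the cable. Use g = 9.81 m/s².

T ≈ 109 N

Take moments about the hinge.
Paint can: 3.66 × 9.81 = 35.9 N down at 1.08 m → arm 1.08 m, τ = 35.9 × 1.08 = 38.77 N·m clockwise.
Sign: 27.2 × 9.81 = 266.8 N down at 0.192 m → arm 0.192 m, τ = 266.8 × 0.192 = 51.23 N·m clockwise.
Total clockwise load moment = 90 N·m.
The cable tension T acts at 1.58 m; only its component perpendicular to the rod, T sinθ, produces torque. sinθ = h/√(h²+d²) = 0.968/√(0.968²+1.58²) = 0.5224.
Setting net torque to zero: T × 1.58 × 0.5224 = 90 → T = 90 / 0.8254 = 109 N.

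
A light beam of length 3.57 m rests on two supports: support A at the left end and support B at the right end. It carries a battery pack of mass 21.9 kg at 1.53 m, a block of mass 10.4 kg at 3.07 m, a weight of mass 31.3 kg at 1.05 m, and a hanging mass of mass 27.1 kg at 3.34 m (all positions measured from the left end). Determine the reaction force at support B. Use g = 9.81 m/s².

R_B ≈ 519 N

Taking torques about support A:
Battery pack: 21.9 × 9.81 = 214.8 N down at 1.53 m → arm 1.53 m, τ = 214.8 × 1.53 = 328.6 N·m clockwise.
Block: 10.4 × 9.81 = 102 N down at 3.07 m → arm 3.07 m, τ = 102 × 3.07 = 313.1 N·m clockwise.
Weight: 31.3 × 9.81 = 307.1 N down at 1.05 m → arm 1.05 m, τ = 307.1 × 1.05 = 322.5 N·m clockwise.
Hanging mass: 27.1 × 9.81 = 265.9 N down at 3.34 m → arm 3.34 m, τ = 265.9 × 3.34 = 888.1 N·m clockwise.
Net load moment about support A = 1852 N·m clockwise.
Reaction R at support B is upward at 3.57 m, arm 3.57 m → moment R × 3.57 counterclockwise.
Setting net torque to zero: R × 3.57 = 1852 → R = 519 N.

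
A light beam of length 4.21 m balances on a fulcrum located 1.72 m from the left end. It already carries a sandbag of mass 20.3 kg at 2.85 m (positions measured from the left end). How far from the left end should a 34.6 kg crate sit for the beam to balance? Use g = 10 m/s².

Take moments about the fulcrum (at 1.72 m from the left end).
Sandbag: 20.3 × 10 = 203 N down at 2.85 m → arm 1.13 m, τ = 203 × 1.13 = 229.4 N·m clockwise.
Net moment of existing loads = 229.4 N·m clockwise.
The crate weighs 34.6 × 10 = 346 N and must supply an equal counterclockwise moment, so its lever arm about the fulcrum is 229.4 / 346 = 0.663 m.
That puts it at 1.72 − 0.663 = 1.06 m from the left end.

x ≈ 1.06 m from the left end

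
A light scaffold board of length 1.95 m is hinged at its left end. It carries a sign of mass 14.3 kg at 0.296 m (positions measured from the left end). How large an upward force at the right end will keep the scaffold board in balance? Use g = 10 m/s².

F ≈ 21.7 N

Sum moments about the left end (the unknown pivot reaction has zero arm there).
Sign: 14.3 × 10 = 143 N down at 0.296 m → arm 0.296 m, τ = 143 × 0.296 = 42.33 N·m clockwise.
Net moment of the loads = 42.33 N·m clockwise.
The upward force F acts at the right end, arm 1.95 m, giving F × 1.95 counterclockwise.
For rotational equilibrium, F × 1.95 = 42.33, so F = 42.33 / 1.95 = 21.7 N.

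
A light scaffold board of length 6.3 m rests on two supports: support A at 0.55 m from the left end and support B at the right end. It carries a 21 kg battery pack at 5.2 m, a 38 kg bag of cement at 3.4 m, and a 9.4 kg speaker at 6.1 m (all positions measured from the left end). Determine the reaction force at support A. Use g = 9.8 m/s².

Taking torques about support B:
Battery pack: 21 × 9.8 = 205.8 N down at 5.2 m → arm 1.1 m, τ = 205.8 × 1.1 = 226.4 N·m counterclockwise.
Bag of cement: 38 × 9.8 = 372.4 N down at 3.4 m → arm 2.9 m, τ = 372.4 × 2.9 = 1080 N·m counterclockwise.
Speaker: 9.4 × 9.8 = 92.12 N down at 6.1 m → arm 0.2 m, τ = 92.12 × 0.2 = 18.42 N·m counterclockwise.
Net load moment about support B = 1325 N·m counterclockwise.
Reaction R at support A is upward at 0.55 m, arm 5.75 m → moment R × 5.75 clockwise.
Στ = 0 ⇒ R × 5.75 = 1325 ⇒ R = 230 N.

R_A ≈ 230 N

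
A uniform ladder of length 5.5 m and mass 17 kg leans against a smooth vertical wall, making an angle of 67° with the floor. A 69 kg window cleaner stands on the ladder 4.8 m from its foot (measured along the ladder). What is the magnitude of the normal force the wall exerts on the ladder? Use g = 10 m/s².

N_wall ≈ 292 N

About the foot of the ladder:
Ladder weight 17×10 = 170 N acts at 2.75 m along the ladder; its horizontal arm is 2.75·cos67° = 1.075 m → τ = 182.8 N·m clockwise.
Window cleaner: 69×10 = 690 N at 4.8 m → arm 1.876 m → τ = 1294 N·m clockwise.
Wall normal N acts horizontally at the top; its moment arm is the height L sinθ = 5.5·sin67° = 5.063 m, counterclockwise.
Στ = 0 ⇒ N × 5.063 = 1477 ⇒ N = 292 N.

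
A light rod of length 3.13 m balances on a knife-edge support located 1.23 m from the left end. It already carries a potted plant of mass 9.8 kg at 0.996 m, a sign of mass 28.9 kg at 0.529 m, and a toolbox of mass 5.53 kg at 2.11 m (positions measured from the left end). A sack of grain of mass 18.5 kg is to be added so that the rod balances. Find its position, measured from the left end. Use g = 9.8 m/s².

x ≈ 2.19 m from the left end

Sum moments about the knife-edge support (at 1.23 m from the left end) (the support reaction has zero arm there).
Potted plant: 9.8 × 9.8 = 96.04 N down at 0.996 m → arm 0.234 m, τ = 96.04 × 0.234 = 22.47 N·m counterclockwise.
Sign: 28.9 × 9.8 = 283.2 N down at 0.529 m → arm 0.701 m, τ = 283.2 × 0.701 = 198.5 N·m counterclockwise.
Toolbox: 5.53 × 9.8 = 54.19 N down at 2.11 m → arm 0.88 m, τ = 54.19 × 0.88 = 47.69 N·m clockwise.
Net moment of existing loads = 173.3 N·m counterclockwise.
The sack of grain weighs 18.5 × 9.8 = 181.3 N and must supply an equal clockwise moment, so its lever arm about the knife-edge support is 173.3 / 181.3 = 0.956 m.
That puts it at 1.23 + 0.956 = 2.19 m from the left end.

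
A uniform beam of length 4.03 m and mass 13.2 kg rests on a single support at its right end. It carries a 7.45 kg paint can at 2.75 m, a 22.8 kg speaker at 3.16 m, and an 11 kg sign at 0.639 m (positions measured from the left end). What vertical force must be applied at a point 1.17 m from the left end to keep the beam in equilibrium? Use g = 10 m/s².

F ≈ 326 N

Take moments about the right end.
Beam weight: 13.2 × 10 = 132 N down at 2.015 m → arm 2.015 m, τ = 132 × 2.015 = 266 N·m counterclockwise.
Paint can: 7.45 × 10 = 74.5 N down at 2.75 m → arm 1.28 m, τ = 74.5 × 1.28 = 95.36 N·m counterclockwise.
Speaker: 22.8 × 10 = 228 N down at 3.16 m → arm 0.87 m, τ = 228 × 0.87 = 198.4 N·m counterclockwise.
Sign: 11 × 10 = 110 N down at 0.639 m → arm 3.391 m, τ = 110 × 3.391 = 373 N·m counterclockwise.
Net moment of the loads = 932.8 N·m counterclockwise.
The upward force F acts at a point 1.17 m from the left end, arm 2.86 m, giving F × 2.86 clockwise.
Setting net torque to zero: F × 2.86 = 932.8 → F = 932.8 / 2.86 = 326 N.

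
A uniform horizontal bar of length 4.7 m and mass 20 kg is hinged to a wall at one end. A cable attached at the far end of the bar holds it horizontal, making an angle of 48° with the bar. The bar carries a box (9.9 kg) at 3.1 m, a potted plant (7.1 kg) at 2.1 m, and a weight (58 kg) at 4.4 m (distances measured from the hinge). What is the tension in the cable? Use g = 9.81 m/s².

T ≈ 977 N

Choose the hinge as the axis so the unknown hinge reaction has zero arm there.
Beam weight: 20 × 9.81 = 196.2 N down at 2.35 m → arm 2.35 m, τ = 196.2 × 2.35 = 461.1 N·m clockwise.
Box: 9.9 × 9.81 = 97.12 N down at 3.1 m → arm 3.1 m, τ = 97.12 × 3.1 = 301.1 N·m clockwise.
Potted plant: 7.1 × 9.81 = 69.65 N down at 2.1 m → arm 2.1 m, τ = 69.65 × 2.1 = 146.3 N·m clockwise.
Weight: 58 × 9.81 = 569 N down at 4.4 m → arm 4.4 m, τ = 569 × 4.4 = 2504 N·m clockwise.
Total clockwise load moment = 3412 N·m.
The cable tension T acts at 4.7 m; only its component perpendicular to the bar, T sinθ, produces torque. sin 48° = 0.7431.
Στ = 0 ⇒ T × 4.7 × 0.7431 = 3412 ⇒ T = 3412 / 3.493 = 977 N.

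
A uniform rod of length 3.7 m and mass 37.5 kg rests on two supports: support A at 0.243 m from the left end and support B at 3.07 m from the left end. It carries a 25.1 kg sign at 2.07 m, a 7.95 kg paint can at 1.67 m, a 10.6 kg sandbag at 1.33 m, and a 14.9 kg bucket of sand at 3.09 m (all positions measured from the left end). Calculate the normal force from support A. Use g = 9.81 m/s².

Sum moments about support B (its reaction then has zero moment arm).
Beam weight: 37.5 × 9.81 = 367.9 N down at 1.85 m → arm 1.22 m, τ = 367.9 × 1.22 = 448.8 N·m counterclockwise.
Sign: 25.1 × 9.81 = 246.2 N down at 2.07 m → arm 1 m, τ = 246.2 × 1 = 246.2 N·m counterclockwise.
Paint can: 7.95 × 9.81 = 77.99 N down at 1.67 m → arm 1.4 m, τ = 77.99 × 1.4 = 109.2 N·m counterclockwise.
Sandbag: 10.6 × 9.81 = 104 N down at 1.33 m → arm 1.74 m, τ = 104 × 1.74 = 181 N·m counterclockwise.
Bucket of sand: 14.9 × 9.81 = 146.2 N down at 3.09 m → arm 0.02 m, τ = 146.2 × 0.02 = 2.924 N·m clockwise.
Net load moment about support B = 982.3 N·m counterclockwise.
Reaction R at support A is upward at 0.243 m, arm 2.827 m → moment R × 2.827 clockwise.
Στ = 0 ⇒ R × 2.827 = 982.3 ⇒ R = 347 N.

R_A ≈ 347 N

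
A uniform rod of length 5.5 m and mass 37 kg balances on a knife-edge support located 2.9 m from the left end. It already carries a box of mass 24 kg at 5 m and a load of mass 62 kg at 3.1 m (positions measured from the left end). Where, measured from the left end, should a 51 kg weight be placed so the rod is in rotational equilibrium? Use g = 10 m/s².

Take moments about the knife-edge support (at 2.9 m from the left end).
Beam weight: 37 × 10 = 370 N down at 2.75 m → arm 0.15 m, τ = 370 × 0.15 = 55.5 N·m counterclockwise.
Box: 24 × 10 = 240 N down at 5 m → arm 2.1 m, τ = 240 × 2.1 = 504 N·m clockwise.
Load: 62 × 10 = 620 N down at 3.1 m → arm 0.2 m, τ = 620 × 0.2 = 124 N·m clockwise.
Net moment of existing loads = 572.5 N·m clockwise.
The weight weighs 51 × 10 = 510 N and must supply an equal counterclockwise moment, so its lever arm about the knife-edge support is 572.5 / 510 = 1.12 m.
That puts it at 2.9 − 1.12 = 1.78 m from the left end.

x ≈ 1.78 m from the left end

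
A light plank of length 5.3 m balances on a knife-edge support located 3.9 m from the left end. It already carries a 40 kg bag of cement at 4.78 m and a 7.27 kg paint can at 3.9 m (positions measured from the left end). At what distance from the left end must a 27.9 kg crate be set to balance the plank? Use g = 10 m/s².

x ≈ 2.64 m from the left end

Taking torques about the knife-edge support (at 3.9 m from the left end):
Bag of cement: 40 × 10 = 400 N down at 4.78 m → arm 0.88 m, τ = 400 × 0.88 = 352 N·m clockwise.
Paint can: acts at the knife-edge support, moment arm 0 → no torque.
Net moment of existing loads = 352 N·m clockwise.
The crate weighs 27.9 × 10 = 279 N and must supply an equal counterclockwise moment, so its lever arm about the knife-edge support is 352 / 279 = 1.26 m.
That puts it at 3.9 − 1.26 = 2.64 m from the left end.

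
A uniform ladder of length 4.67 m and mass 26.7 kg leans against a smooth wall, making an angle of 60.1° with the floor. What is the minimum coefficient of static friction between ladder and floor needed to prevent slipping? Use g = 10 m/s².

μ_min ≈ 0.288

Take moments about the foot of the ladder.
Ladder weight 26.7×10 = 267 N acts at 2.335 m along the ladder; its horizontal arm is 2.335·cos60.1° = 1.164 m → τ = 310.8 N·m clockwise.
Wall normal N acts horizontally at the top; its moment arm is the height L sinθ = 4.67·sin60.1° = 4.048 m, counterclockwise.
For rotational equilibrium, N × 4.048 = 310.8, so N = 76.78 N.
ΣFx = 0 ⇒ f = N_wall = 76.78 N. ΣFy = 0 ⇒ N_floor = 267 N.
μ_min = f / N_floor = 76.78 / 267 = 0.288.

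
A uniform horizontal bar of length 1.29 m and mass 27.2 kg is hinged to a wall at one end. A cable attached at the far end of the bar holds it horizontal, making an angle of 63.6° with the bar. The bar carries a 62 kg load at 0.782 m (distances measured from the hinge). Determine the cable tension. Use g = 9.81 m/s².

About the hinge:
Beam weight: 27.2 × 9.81 = 266.8 N down at 0.645 m → arm 0.645 m, τ = 266.8 × 0.645 = 172.1 N·m clockwise.
Load: 62 × 9.81 = 608.2 N down at 0.782 m → arm 0.782 m, τ = 608.2 × 0.782 = 475.6 N·m clockwise.
Total clockwise load moment = 647.7 N·m.
The cable tension T acts at 1.29 m; only its component perpendicular to the bar, T sinθ, produces torque. sin 63.6° = 0.8957.
For rotational equilibrium, T × 1.29 × 0.8957 = 647.7, so T = 647.7 / 1.155 = 561 N.

T ≈ 561 N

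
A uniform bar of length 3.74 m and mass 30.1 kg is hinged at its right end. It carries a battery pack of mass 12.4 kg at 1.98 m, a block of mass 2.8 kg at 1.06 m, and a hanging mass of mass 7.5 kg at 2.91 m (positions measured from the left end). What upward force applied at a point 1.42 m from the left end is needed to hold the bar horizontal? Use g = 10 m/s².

F ≈ 396 N

Taking torques about the right end:
Beam weight: 30.1 × 10 = 301 N down at 1.87 m → arm 1.87 m, τ = 301 × 1.87 = 562.9 N·m counterclockwise.
Battery pack: 12.4 × 10 = 124 N down at 1.98 m → arm 1.76 m, τ = 124 × 1.76 = 218.2 N·m counterclockwise.
Block: 2.8 × 10 = 28 N down at 1.06 m → arm 2.68 m, τ = 28 × 2.68 = 75.04 N·m counterclockwise.
Hanging mass: 7.5 × 10 = 75 N down at 2.91 m → arm 0.83 m, τ = 75 × 0.83 = 62.25 N·m counterclockwise.
Net moment of the loads = 918.4 N·m counterclockwise.
The upward force F acts at a point 1.42 m from the left end, arm 2.32 m, giving F × 2.32 clockwise.
Balancing moments: F × 2.32 = 918.4, giving F = 918.4 / 2.32 = 396 N.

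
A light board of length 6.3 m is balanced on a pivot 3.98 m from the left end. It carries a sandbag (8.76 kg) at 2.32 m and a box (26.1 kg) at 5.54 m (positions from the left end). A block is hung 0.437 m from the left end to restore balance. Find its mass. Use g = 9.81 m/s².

Take moments about the pivot (at 3.98 m from the left end).
Sandbag: 8.76 × 9.81 = 85.94 N down at 2.32 m → arm 1.66 m, τ = 85.94 × 1.66 = 142.7 N·m counterclockwise.
Box: 26.1 × 9.81 = 256 N down at 5.54 m → arm 1.56 m, τ = 256 × 1.56 = 399.4 N·m clockwise.
Net moment of known loads = 256.7 N·m clockwise.
An unknown mass m at 0.437 m has arm 3.543 m; its moment is m·g·3.543 counterclockwise.
Setting net torque to zero: m × 9.81 × 3.543 = 256.7 → m = 256.7 / (9.81 × 3.543) = 7.39 kg.

m ≈ 7.39 kg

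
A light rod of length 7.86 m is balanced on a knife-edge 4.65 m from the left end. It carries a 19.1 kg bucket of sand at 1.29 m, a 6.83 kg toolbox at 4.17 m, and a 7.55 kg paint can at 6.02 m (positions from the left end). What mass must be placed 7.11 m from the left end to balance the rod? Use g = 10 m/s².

m ≈ 23.2 kg

About the knife-edge (at 4.65 m from the left end):
Bucket of sand: 19.1 × 10 = 191 N down at 1.29 m → arm 3.36 m, τ = 191 × 3.36 = 641.8 N·m counterclockwise.
Toolbox: 6.83 × 10 = 68.3 N down at 4.17 m → arm 0.48 m, τ = 68.3 × 0.48 = 32.78 N·m counterclockwise.
Paint can: 7.55 × 10 = 75.5 N down at 6.02 m → arm 1.37 m, τ = 75.5 × 1.37 = 103.4 N·m clockwise.
Net moment of known loads = 571.2 N·m counterclockwise.
An unknown mass m at 7.11 m has arm 2.46 m; its moment is m·g·2.46 clockwise.
Στ = 0 ⇒ m × 10 × 2.46 = 571.2 ⇒ m = 571.2 / (10 × 2.46) = 23.2 kg.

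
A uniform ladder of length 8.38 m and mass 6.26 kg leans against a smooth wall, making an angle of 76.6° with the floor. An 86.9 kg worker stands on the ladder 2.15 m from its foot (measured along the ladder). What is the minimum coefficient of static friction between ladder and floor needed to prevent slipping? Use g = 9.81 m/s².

μ_min ≈ 0.065

Taking torques about the foot of the ladder:
Ladder weight 6.26×9.81 = 61.41 N acts at 4.19 m along the ladder; its horizontal arm is 4.19·cos76.6° = 0.971 m → τ = 59.63 N·m clockwise.
Worker: 86.9×9.81 = 852.5 N at 2.15 m → arm 0.4983 m → τ = 424.8 N·m clockwise.
Wall normal N acts horizontally at the top; its moment arm is the height L sinθ = 8.38·sin76.6° = 8.152 m, counterclockwise.
Balancing moments: N × 8.152 = 484.4, giving N = 59.42 N.
ΣFx = 0 ⇒ f = N_wall = 59.42 N. ΣFy = 0 ⇒ N_floor = 913.9 N.
μ_min = f / N_floor = 59.42 / 913.9 = 0.065.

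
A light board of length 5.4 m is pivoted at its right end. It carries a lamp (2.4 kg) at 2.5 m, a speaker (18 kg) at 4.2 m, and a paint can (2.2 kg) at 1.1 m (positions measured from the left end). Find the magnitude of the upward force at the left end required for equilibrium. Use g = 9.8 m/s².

F ≈ 69 N

Sum moments about the right end (the unknown pivot reaction has zero arm there).
Lamp: 2.4 × 9.8 = 23.52 N down at 2.5 m → arm 2.9 m, τ = 23.52 × 2.9 = 68.21 N·m counterclockwise.
Speaker: 18 × 9.8 = 176.4 N down at 4.2 m → arm 1.2 m, τ = 176.4 × 1.2 = 211.7 N·m counterclockwise.
Paint can: 2.2 × 9.8 = 21.56 N down at 1.1 m → arm 4.3 m, τ = 21.56 × 4.3 = 92.71 N·m counterclockwise.
Net moment of the loads = 372.6 N·m counterclockwise.
The upward force F acts at the left end, arm 5.4 m, giving F × 5.4 clockwise.
Setting net torque to zero: F × 5.4 = 372.6 → F = 372.6 / 5.4 = 69 N.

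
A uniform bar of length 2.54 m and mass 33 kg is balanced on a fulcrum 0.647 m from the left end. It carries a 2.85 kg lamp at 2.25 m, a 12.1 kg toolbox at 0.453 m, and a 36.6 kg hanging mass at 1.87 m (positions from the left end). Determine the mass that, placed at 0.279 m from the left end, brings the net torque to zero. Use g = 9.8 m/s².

Choose the fulcrum (at 0.647 m from the left end) as the axis so the support reaction has zero arm there.
Beam weight: 33 × 9.8 = 323.4 N down at 1.27 m → arm 0.623 m, τ = 323.4 × 0.623 = 201.5 N·m clockwise.
Lamp: 2.85 × 9.8 = 27.93 N down at 2.25 m → arm 1.603 m, τ = 27.93 × 1.603 = 44.77 N·m clockwise.
Toolbox: 12.1 × 9.8 = 118.6 N down at 0.453 m → arm 0.194 m, τ = 118.6 × 0.194 = 23.01 N·m counterclockwise.
Hanging mass: 36.6 × 9.8 = 358.7 N down at 1.87 m → arm 1.223 m, τ = 358.7 × 1.223 = 438.7 N·m clockwise.
Net moment of known loads = 662 N·m clockwise.
An unknown mass m at 0.279 m has arm 0.368 m; its moment is m·g·0.368 counterclockwise.
For rotational equilibrium, m × 9.8 × 0.368 = 662, so m = 662 / (9.8 × 0.368) = 184 kg.

m ≈ 184 kg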